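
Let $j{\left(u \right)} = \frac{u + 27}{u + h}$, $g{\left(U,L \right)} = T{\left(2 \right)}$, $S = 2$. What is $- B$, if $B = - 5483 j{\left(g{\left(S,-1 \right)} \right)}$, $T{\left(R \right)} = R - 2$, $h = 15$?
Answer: $\frac{49347}{5} \approx 9869.4$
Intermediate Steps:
$T{\left(R \right)} = -2 + R$ ($T{\left(R \right)} = R - 2 = -2 + R$)
$g{\left(U,L \right)} = 0$ ($g{\left(U,L \right)} = -2 + 2 = 0$)
$j{\left(u \right)} = \frac{27 + u}{15 + u}$ ($j{\left(u \right)} = \frac{u + 27}{u + 15} = \frac{27 + u}{15 + u}$)
$B = - \frac{49347}{5}$ ($B = - 5483 \frac{27 + 0}{15 + 0} = - 5483 \cdot \frac{1}{15} \cdot 27 = \left(-5483\right) \frac{9}{5} = - \frac{49347}{5} \approx -9869.4$)
$- B = \left(-1\right) \left(- \frac{49347}{5}\right) = \frac{49347}{5}$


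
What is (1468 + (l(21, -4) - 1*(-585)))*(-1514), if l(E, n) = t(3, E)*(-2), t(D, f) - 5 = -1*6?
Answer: -3111270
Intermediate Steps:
t(D, f) = -1 (t(D, f) = 5 - 1*6 = 5 - 6 = -1)
l(E, n) = 2 (l(E, n) = -1*(-2) = 2)
(1468 + (l(21, -4) - 1*(-585)))*(-1514) = (1468 + (2 - 1*(-585)))*(-1514) = (1468 + (2 + 585))*(-1514) = (1468 + 587)*(-1514) = 2055*(-1514) = -3111270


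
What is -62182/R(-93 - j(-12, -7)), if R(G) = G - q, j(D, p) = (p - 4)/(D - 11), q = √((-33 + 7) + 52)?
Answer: 1537449950/2304373 - 16447139*√26/2304373 ≈ 630.79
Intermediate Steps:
q = √26 (q = √(-26 + 52) = √26 ≈ 5.0990)
j(D, p) = (-4 + p)/(-11 + D)
R(G) = G - √26
-62182/R(-93 - j(-12, -7)) = -62182/((-93 - (-4 - 7)/(-11 - 12)) - √26) = -62182/((-93 - (-11)/(-23)) - √26) = -62182/((-93 - (-1)*(-11)/23) - √26) = -62182/((-93 - 1*11/23) - √26) = -62182/((-93 - 11/23) - √26) = -62182/(-2150/23 - √26)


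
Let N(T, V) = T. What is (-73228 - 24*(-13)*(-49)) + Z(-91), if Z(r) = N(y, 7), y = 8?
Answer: -88508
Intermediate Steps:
Z(r) = 8
(-73228 - 24*(-13)*(-49)) + Z(-91) = (-73228 - 24*(-13)*(-49)) + 8 = (-73228 + 312*(-49)) + 8 = (-73228 - 15288) + 8 = -88516 + 8 = -88508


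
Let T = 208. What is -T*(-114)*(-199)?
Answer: -4718688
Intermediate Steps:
-T*(-114)*(-199) = -208*(-114)*(-199) = -(-23712)*(-199) = -1*4718688 = -4718688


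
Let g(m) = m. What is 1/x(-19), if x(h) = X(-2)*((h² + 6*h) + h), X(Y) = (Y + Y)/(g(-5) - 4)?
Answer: 3/304 ≈ 0.0098684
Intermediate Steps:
X(Y) = -2*Y/9 (X(Y) = (Y + Y)/(-5 - 4) = (2*Y)/(-9) = (2*Y)*(-⅑) = -2*Y/9)
x(h) = 4*h²/9 + 28*h/9 (x(h) = (-2/9*(-2))*((h² + 6*h) + h) = 4*(h² + 7*h)/9 = 4*h²/9 + 28*h/9)
1/x(-19) = 1/((4/9)*(-19)*(7 - 19)) = 1/((4/9)*(-19)*(-12)) = 1/(304/3) = 3/304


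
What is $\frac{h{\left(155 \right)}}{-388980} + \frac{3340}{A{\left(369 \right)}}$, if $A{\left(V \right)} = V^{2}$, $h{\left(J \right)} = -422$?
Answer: $\frac{75369619}{2942439210} \approx 0.025615$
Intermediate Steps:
$\frac{h{\left(155 \right)}}{-388980} + \frac{3340}{A{\left(369 \right)}} = - \frac{422}{-388980} + \frac{3340}{369^{2}} = \left(-422\right) \left(- \frac{1}{388980}\right) + \frac{3340}{136161} = \frac{211}{194490} + 3340 \cdot \frac{1}{136161} = \frac{211}{194490} + \frac{3340}{136161} = \frac{75369619}{2942439210}$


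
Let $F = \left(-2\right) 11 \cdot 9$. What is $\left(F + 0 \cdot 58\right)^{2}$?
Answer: $39204$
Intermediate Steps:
$F = -198$ ($F = \left(-22\right) 9 = -198$)
$\left(F + 0 \cdot 58\right)^{2} = \left(-198 + 0 \cdot 58\right)^{2} = \left(-198 + 0\right)^{2} = \left(-198\right)^{2} = 39204$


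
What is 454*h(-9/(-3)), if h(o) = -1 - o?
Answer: -1816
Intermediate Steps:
454*h(-9/(-3)) = 454*(-1 - (-9)/(-3)) = 454*(-1 - (-9)*(-1)/3) = 454*(-1 - 1*3) = 454*(-1 - 3) = 454*(-4) = -1816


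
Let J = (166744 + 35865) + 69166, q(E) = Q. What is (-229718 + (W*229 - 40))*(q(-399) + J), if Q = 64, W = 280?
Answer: -45026868282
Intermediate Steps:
q(E) = 64
J = 271775 (J = 202609 + 69166 = 271775)
(-229718 + (W*229 - 40))*(q(-399) + J) = (-229718 + (280*229 - 40))*(64 + 271775) = (-229718 + (64120 - 40))*271839 = (-229718 + 64080)*271839 = -165638*271839 = -45026868282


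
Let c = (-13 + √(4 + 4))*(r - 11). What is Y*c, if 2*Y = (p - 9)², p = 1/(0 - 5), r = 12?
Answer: -13754/25 + 2116*√2/25 ≈ -430.46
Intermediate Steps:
p = -⅕ (p = 1/(-5) = -⅕ ≈ -0.20000)
Y = 1058/25 (Y = (-⅕ - 9)²/2 = (-46/5)²/2 = (½)*(2116/25) = 1058/25 ≈ 42.320)
c = -13 + 2*√2 (c = (-13 + √(4 + 4))*(12 - 11) = (-13 + √8)*1 = (-13 + 2*√2)*1 = -13 + 2*√2 ≈ -10.172)
Y*c = 1058*(-13 + 2*√2)/25 = -13754/25 + 2116*√2/25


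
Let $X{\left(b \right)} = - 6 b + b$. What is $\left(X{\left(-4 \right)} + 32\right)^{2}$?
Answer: $2704$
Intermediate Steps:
$X{\left(b \right)} = - 5 b$
$\left(X{\left(-4 \right)} + 32\right)^{2} = \left(\left(-5\right) \left(-4\right) + 32\right)^{2} = \left(20 + 32\right)^{2} = 52^{2} = 2704$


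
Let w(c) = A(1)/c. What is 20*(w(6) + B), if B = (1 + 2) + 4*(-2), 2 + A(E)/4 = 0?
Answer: -380/3 ≈ -126.67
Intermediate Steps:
A(E) = -8 (A(E) = -8 + 4*0 = -8 + 0 = -8)
B = -5 (B = 3 - 8 = -5)
w(c) = -8/c
20*(w(6) + B) = 20*(-8/6 - 5) = 20*(-8*⅙ - 5) = 20*(-4/3 - 5) = 20*(-19/3) = -380/3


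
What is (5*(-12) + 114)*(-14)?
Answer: -756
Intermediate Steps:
(5*(-12) + 114)*(-14) = (-60 + 114)*(-14) = 54*(-14) = -756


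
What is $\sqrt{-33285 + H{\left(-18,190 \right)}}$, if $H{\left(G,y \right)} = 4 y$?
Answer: $5 i \sqrt{1301} \approx 180.35 i$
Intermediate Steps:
$\sqrt{-33285 + H{\left(-18,190 \right)}} = \sqrt{-33285 + 4 \cdot 190} = \sqrt{-33285 + 760} = \sqrt{-32525} = 5 i \sqrt{1301}$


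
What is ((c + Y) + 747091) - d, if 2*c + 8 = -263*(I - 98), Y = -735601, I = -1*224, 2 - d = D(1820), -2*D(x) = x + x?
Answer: 52007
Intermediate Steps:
D(x) = -x (D(x) = -(x + x)/2 = -x)
d = 1822 (d = 2 - (-1)*1820 = 2 - 1*(-1820) = 2 + 1820 = 1822)
I = -224
c = 42339 (c = -4 + (-263*(-224 - 98))/2 = -4 + (-263*(-322))/2 = -4 + (½)*84686 = -4 + 42343 = 42339)
((c + Y) + 747091) - d = ((42339 - 735601) + 747091) - 1*1822 = (-693262 + 747091) - 1822 = 53829 - 1822 = 52007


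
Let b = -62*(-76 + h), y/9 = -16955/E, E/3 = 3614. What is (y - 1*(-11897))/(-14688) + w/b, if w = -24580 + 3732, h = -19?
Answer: -679803981053/156327762240 ≈ -4.3486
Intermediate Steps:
E = 10842 (E = 3*3614 = 10842)
y = -50865/3614 (y = 9*(-16955/10842) = -50865/3614 ≈ -14.074)
w = -20848
b = 5890 (b = -62*(-76 - 19) = -62*(-95) = 5890)
(y - 1*(-11897))/(-14688) + w/b = (-50865/3614 - 1*(-11897))/(-14688) - 20848/5890 = (-50865/3614 + 11897)*(-1/14688) - 20848*1/5890 = (42944893/3614)*(-1/14688) - 10424/2945 = -42944893/53082432 - 10424/2945 = -679803981053/156327762240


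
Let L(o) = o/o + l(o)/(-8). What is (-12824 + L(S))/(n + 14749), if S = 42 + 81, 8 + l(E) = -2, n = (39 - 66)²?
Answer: -51287/61912 ≈ -0.82839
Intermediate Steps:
n = 729 (n = (-27)² = 729)
l(E) = -10 (l(E) = -8 - 2 = -10)
S = 123
L(o) = 9/4 (L(o) = o/o - 10/(-8) = 1 - 10*(-⅛) = 1 + 5/4 = 9/4)
(-12824 + L(S))/(n + 14749) = (-12824 + 9/4)/(729 + 14749) = -51287/4/15478 = -51287/4*1/15478 = -51287/61912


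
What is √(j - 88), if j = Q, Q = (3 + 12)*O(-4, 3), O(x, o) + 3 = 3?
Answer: 2*I*√22 ≈ 9.3808*I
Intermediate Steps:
O(x, o) = 0 (O(x, o) = -3 + 3 = 0)
Q = 0 (Q = (3 + 12)*0 = 15*0 = 0)
j = 0
√(j - 88) = √(0 - 88) = √(-88) = 2*I*√22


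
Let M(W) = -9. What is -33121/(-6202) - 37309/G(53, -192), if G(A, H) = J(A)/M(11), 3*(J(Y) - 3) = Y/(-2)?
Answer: -1784846191/31010 ≈ -57557.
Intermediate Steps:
J(Y) = 3 - Y/6 (J(Y) = 3 + (Y/(-2))/3 = 3 + (Y*(-½))/3 = 3 + (-Y/2)/3 = 3 - Y/6)
G(A, H) = -⅓ + A/54 (G(A, H) = (3 - A/6)/(-9) = (3 - A/6)*(-⅑) = -⅓ + A/54)
-33121/(-6202) - 37309/G(53, -192) = -33121/(-6202) - 37309/(-⅓ + (1/54)*53) = -33121*(-1/6202) - 37309/(-⅓ + 53/54) = 33121/6202 - 37309/35/54 = 33121/6202 - 37309*54/35 = 33121/6202 - 2014686/35 = -1784846191/31010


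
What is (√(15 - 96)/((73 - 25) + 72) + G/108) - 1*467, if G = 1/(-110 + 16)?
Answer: -4740985/10152 + 3*I/40 ≈ -467.0 + 0.075*I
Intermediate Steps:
G = -1/94 (G = 1/(-94) = -1/94 ≈ -0.010638)
(√(15 - 96)/((73 - 25) + 72) + G/108) - 1*467 = (√(15 - 96)/((73 - 25) + 72) - 1/94/108) - 1*467 = (√(-81)/(48 + 72) - 1/94*1/108) - 467 = ((9*I)/120 - 1/10152) - 467 = ((9*I)*(1/120) - 1/10152) - 467 = (3*I/40 - 1/10152) - 467 = (-1/10152 + 3*I/40) - 467 = -4740985/10152 + 3*I/40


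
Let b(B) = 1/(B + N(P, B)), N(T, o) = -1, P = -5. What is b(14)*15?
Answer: 15/13 ≈ 1.1538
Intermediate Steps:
b(B) = 1/(-1 + B) (b(B) = 1/(B - 1) = 1/(-1 + B))
b(14)*15 = 15/(-1 + 14) = 15/13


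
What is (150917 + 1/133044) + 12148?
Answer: 21694819861/133044 ≈ 1.6307e+5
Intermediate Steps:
(150917 + 1/133044) + 12148 = 20078601349/133044 + 12148 = 21694819861/133044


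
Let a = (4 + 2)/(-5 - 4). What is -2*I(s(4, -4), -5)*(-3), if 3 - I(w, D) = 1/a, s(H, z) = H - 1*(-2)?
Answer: 27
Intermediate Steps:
s(H, z) = 2 + H (s(H, z) = H + 2 = 2 + H)
a = -⅔ (a = 6/(-9) = -⅑*6 = -⅔ ≈ -0.66667)
I(w, D) = 9/2 (I(w, D) = 3 - 1/(-⅔) = 3 - 1*(-3/2) = 3 + 3/2 = 9/2)
-2*I(s(4, -4), -5)*(-3) = -2*9/2*(-3) = -9*(-3) = 27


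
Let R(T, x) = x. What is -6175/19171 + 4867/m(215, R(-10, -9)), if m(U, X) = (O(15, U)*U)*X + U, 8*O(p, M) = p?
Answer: -48160549/27550745 ≈ -1.7481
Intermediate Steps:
O(p, M) = p/8
m(U, X) = U + 15*U*X/8 (m(U, X) = (((1/8)*15)*U)*X + U = (15*U/8)*X + U = 15*U*X/8 + U = U + 15*U*X/8)
-6175/19171 + 4867/m(215, R(-10, -9)) = -6175/19171 + 4867/(((1/8)*215*(8 + 15*(-9)))) = -6175*1/19171 + 4867/(((1/8)*215*(8 - 135))) = -325/1009 + 4867/(((1/8)*215*(-127))) = -325/1009 + 4867/(-27305/8) = -325/1009 + 4867*(-8/27305) = -325/1009 - 38936/27305 = -48160549/27550745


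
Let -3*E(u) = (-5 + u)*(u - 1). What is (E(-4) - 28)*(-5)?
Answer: 215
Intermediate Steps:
E(u) = -(-1 + u)*(-5 + u)/3 (E(u) = -(-5 + u)*(u - 1)/3 = -(-5 + u)*(-1 + u)/3 = -(-1 + u)*(-5 + u)/3)
(E(-4) - 28)*(-5) = ((-5/3 + 2*(-4) - 1/3*(-4)**2) - 28)*(-5) = ((-5/3 - 8 - 1/3*16) - 28)*(-5) = ((-5/3 - 8 - 16/3) - 28)*(-5) = (-15 - 28)*(-5) = -43*(-5) = 215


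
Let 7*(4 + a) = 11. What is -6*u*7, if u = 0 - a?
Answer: -102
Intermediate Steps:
a = -17/7 (a = -4 + (⅐)*11 = -4 + 11/7 = -17/7 ≈ -2.4286)
u = 17/7 (u = 0 - 1*(-17/7) = 0 + 17/7 = 17/7 ≈ 2.4286)
-6*u*7 = -6*17/7*7 = -102/7*7 = -102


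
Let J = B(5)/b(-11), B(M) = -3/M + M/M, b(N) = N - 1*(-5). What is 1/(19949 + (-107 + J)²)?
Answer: 225/7067761 ≈ 3.1835e-5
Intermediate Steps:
b(N) = 5 + N (b(N) = N + 5 = 5 + N)
B(M) = 1 - 3/M (B(M) = -3/M + 1 = 1 - 3/M)
J = -1/15 (J = ((-3 + 5)/5)/(5 - 11) = ((⅕)*2)/(-6) = (⅖)*(-⅙) = -1/15 ≈ -0.066667)
1/(19949 + (-107 + J)²) = 1/(19949 + (-107 - 1/15)²) = 1/(19949 + (-1606/15)²) = 1/(19949 + 2579236/225) = 1/(7067761/225) = 225/7067761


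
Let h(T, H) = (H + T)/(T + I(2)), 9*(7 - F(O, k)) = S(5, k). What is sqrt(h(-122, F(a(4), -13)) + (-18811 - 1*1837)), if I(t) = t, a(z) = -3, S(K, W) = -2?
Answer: I*sqrt(668964210)/180 ≈ 143.69*I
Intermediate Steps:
F(O, k) = 65/9 (F(O, k) = 7 - 1/9*(-2) = 7 + 2/9 = 65/9)
h(T, H) = (H + T)/(2 + T) (h(T, H) = (H + T)/(T + 2) = (H + T)/(2 + T))
sqrt(h(-122, F(a(4), -13)) + (-18811 - 1*1837)) = sqrt((65/9 - 122)/(2 - 122) + (-18811 - 1*1837)) = sqrt(-1033/9/(-120) + (-18811 - 1837)) = sqrt(-1/120*(-1033/9) - 20648) = sqrt(1033/1080 - 20648) = sqrt(-22298807/1080) = I*sqrt(668964210)/180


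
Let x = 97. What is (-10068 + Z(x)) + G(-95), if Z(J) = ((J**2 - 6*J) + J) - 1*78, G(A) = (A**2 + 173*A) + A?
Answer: -8727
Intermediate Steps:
G(A) = A**2 + 174*A
Z(J) = -78 + J**2 - 5*J (Z(J) = (J**2 - 5*J) - 78 = -78 + J**2 - 5*J)
(-10068 + Z(x)) + G(-95) = (-10068 + (-78 + 97**2 - 5*97)) - 95*(174 - 95) = (-10068 + (-78 + 9409 - 485)) - 95*79 = (-10068 + 8846) - 7505 = -1222 - 7505 = -8727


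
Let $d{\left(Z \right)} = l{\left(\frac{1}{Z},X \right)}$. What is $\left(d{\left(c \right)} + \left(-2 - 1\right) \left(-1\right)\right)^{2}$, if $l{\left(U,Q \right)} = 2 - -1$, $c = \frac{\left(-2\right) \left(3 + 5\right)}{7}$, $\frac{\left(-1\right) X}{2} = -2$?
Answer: $36$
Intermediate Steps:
$X = 4$ ($X = \left(-2\right) \left(-2\right) = 4$)
$c = - \frac{16}{7}$ ($c = \left(-2\right) 8 \cdot \frac{1}{7} = \left(-16\right) \frac{1}{7} = - \frac{16}{7} \approx -2.2857$)
$l{\left(U,Q \right)} = 3$ ($l{\left(U,Q \right)} = 2 + 1 = 3$)
$d{\left(Z \right)} = 3$
$\left(d{\left(c \right)} + \left(-2 - 1\right) \left(-1\right)\right)^{2} = \left(3 + \left(-2 - 1\right) \left(-1\right)\right)^{2} = \left(3 - -3\right)^{2} = \left(3 + 3\right)^{2} = 6^{2} = 36$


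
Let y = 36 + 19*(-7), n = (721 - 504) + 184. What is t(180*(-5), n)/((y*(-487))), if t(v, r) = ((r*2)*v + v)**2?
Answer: 522295290000/47239 ≈ 1.1056e+7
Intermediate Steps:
n = 401 (n = 217 + 184 = 401)
t(v, r) = (v + 2*r*v)**2 (t(v, r) = ((2*r)*v + v)**2 = (2*r*v + v)**2 = (v + 2*r*v)**2)
y = -97 (y = 36 - 133 = -97)
t(180*(-5), n)/((y*(-487))) = ((180*(-5))**2*(1 + 2*401)**2)/((-97*(-487))) = ((-900)**2*(1 + 802)**2)/47239 = (810000*803**2)*(1/47239) = (810000*644809)*(1/47239) = 522295290000*(1/47239) = 522295290000/47239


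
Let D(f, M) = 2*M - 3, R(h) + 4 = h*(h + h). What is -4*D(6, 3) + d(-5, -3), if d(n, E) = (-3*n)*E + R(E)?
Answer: -43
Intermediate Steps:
R(h) = -4 + 2*h**2 (R(h) = -4 + h*(h + h) = -4 + h*(2*h) = -4 + 2*h**2)
d(n, E) = -4 + 2*E**2 - 3*E*n (d(n, E) = (-3*n)*E + (-4 + 2*E**2) = -3*E*n + (-4 + 2*E**2) = -4 + 2*E**2 - 3*E*n)
D(f, M) = -3 + 2*M
-4*D(6, 3) + d(-5, -3) = -4*(-3 + 2*3) + (-4 + 2*(-3)**2 - 3*(-3)*(-5)) = -4*(-3 + 6) + (-4 + 2*9 - 45) = -4*3 + (-4 + 18 - 45) = -12 - 31 = -43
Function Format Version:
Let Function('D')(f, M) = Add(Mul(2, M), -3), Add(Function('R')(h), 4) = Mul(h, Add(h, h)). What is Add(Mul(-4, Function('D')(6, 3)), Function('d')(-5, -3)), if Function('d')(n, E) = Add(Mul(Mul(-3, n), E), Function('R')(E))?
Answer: -43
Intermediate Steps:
Function('R')(h) = Add(-4, Mul(2, Pow(h, 2))) (Function('R')(h) = Add(-4, Mul(h, Add(h, h))) = Add(-4, Mul(h, Mul(2, h))) = Add(-4, Mul(2, Pow(h, 2))))
Function('d')(n, E) = Add(-4, Mul(2, Pow(E, 2)), Mul(-3, E, n)) (Function('d')(n, E) = Add(Mul(Mul(-3, n), E), Add(-4, Mul(2, Pow(E, 2)))) = Add(Mul(-3, E, n), Add(-4, Mul(2, Pow(E, 2)))) = Add(-4, Mul(2, Pow(E, 2)), Mul(-3, E, n)))
Function('D')(f, M) = Add(-3, Mul(2, M))
Add(Mul(-4, Function('D')(6, 3)), Function('d')(-5, -3)) = Add(Mul(-4, Add(-3, Mul(2, 3))), Add(-4, Mul(2, Pow(-3, 2)), Mul(-3, -3, -5))) = Add(Mul(-4, Add(-3, 6)), Add(-4, Mul(2, 9), -45)) = Add(Mul(-4, 3), Add(-4, 18, -45)) = Add(-12, -31) = -43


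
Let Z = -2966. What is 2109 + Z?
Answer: -857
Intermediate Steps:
2109 + Z = 2109 - 2966 = -857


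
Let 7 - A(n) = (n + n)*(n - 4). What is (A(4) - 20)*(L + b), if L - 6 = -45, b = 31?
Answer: 104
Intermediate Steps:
A(n) = 7 - 2*n*(-4 + n) (A(n) = 7 - (n + n)*(n - 4) = 7 - 2*n*(-4 + n))
L = -39 (L = 6 - 45 = -39)
(A(4) - 20)*(L + b) = ((7 - 2*4**2 + 8*4) - 20)*(-39 + 31) = ((7 - 2*16 + 32) - 20)*(-8) = ((7 - 32 + 32) - 20)*(-8) = (7 - 20)*(-8) = -13*(-8) = 104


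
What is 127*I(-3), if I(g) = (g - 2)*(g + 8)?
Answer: -3175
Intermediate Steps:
I(g) = (-2 + g)*(8 + g)
127*I(-3) = 127*(-16 + (-3)**2 + 6*(-3)) = 127*(-16 + 9 - 18) = 127*(-25) = -3175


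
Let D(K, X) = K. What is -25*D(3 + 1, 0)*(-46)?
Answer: 4600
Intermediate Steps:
-25*D(3 + 1, 0)*(-46) = -25*(3 + 1)*(-46) = -25*4*(-46) = -100*(-46) = 4600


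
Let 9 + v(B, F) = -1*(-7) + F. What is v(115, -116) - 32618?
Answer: -32736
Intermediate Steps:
v(B, F) = -2 + F (v(B, F) = -9 + (-1*(-7) + F) = -9 + (7 + F) = -2 + F)
v(115, -116) - 32618 = (-2 - 116) - 32618 = -118 - 32618 = -32736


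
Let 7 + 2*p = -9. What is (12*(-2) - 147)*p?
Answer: 1368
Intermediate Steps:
p = -8 (p = -7/2 + (1/2)*(-9) = -7/2 - 9/2 = -8)
(12*(-2) - 147)*p = (12*(-2) - 147)*(-8) = (-24 - 147)*(-8) = -171*(-8) = 1368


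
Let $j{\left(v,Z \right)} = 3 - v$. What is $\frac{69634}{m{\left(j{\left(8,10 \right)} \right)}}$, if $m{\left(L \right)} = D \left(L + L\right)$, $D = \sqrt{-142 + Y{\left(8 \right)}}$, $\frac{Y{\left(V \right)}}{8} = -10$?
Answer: $\frac{941 i \sqrt{222}}{30} \approx 467.35 i$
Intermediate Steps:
$Y{\left(V \right)} = -80$ ($Y{\left(V \right)} = 8 \left(-10\right) = -80$)
$D = i \sqrt{222}$ ($D = \sqrt{-142 - 80} = \sqrt{-222} = i \sqrt{222} \approx 14.9 i$)
$m{\left(L \right)} = 2 i L \sqrt{222}$ ($m{\left(L \right)} = i \sqrt{222} \left(L + L\right) = i \sqrt{222} \cdot 2 L = 2 i L \sqrt{222}$)
$\frac{69634}{m{\left(j{\left(8,10 \right)} \right)}} = \frac{69634}{2 i \left(3 - 8\right) \sqrt{222}} = \frac{69634}{2 i \left(-5\right) \sqrt{222}} = \frac{69634}{\left(-10\right) i \sqrt{222}} = 69634 \frac{i \sqrt{222}}{2220} = \frac{941 i \sqrt{222}}{30}$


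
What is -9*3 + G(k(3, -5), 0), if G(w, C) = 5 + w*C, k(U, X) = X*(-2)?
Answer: -22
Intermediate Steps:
k(U, X) = -2*X
G(w, C) = 5 + C*w
-9*3 + G(k(3, -5), 0) = -9*3 + (5 + 0*(-2*(-5))) = -27 + (5 + 0*10) = -27 + (5 + 0) = -27 + 5 = -22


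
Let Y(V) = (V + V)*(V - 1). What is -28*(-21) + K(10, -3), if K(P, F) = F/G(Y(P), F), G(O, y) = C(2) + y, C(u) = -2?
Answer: 2943/5 ≈ 588.60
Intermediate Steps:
Y(V) = 2*V*(-1 + V) (Y(V) = (2*V)*(-1 + V) = 2*V*(-1 + V))
G(O, y) = -2 + y
K(P, F) = F/(-2 + F)
-28*(-21) + K(10, -3) = -28*(-21) - 3/(-2 - 3) = 588 - 3/(-5) = 588 - 3*(-1/5) = 588 + 3/5 = 2943/5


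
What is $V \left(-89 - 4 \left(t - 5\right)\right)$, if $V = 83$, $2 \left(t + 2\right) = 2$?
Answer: $-5395$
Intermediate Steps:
$t = -1$ ($t = -2 + \frac{1}{2} \cdot 2 = -2 + 1 = -1$)
$V \left(-89 - 4 \left(t - 5\right)\right) = 83 \left(-89 - 4 \left(-1 - 5\right)\right) = 83 \left(-89 - -24\right) = 83 \left(-89 + 24\right) = 83 \left(-65\right) = -5395$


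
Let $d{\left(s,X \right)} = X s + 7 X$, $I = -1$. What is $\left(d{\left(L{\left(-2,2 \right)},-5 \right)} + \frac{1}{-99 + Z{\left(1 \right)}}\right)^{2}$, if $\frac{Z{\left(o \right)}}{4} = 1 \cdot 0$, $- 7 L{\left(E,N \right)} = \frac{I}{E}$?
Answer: $\frac{2306784841}{1920996} \approx 1200.8$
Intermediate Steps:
$L{\left(E,N \right)} = \frac{1}{7 E}$ ($L{\left(E,N \right)} = - \frac{\left(-1\right) \frac{1}{E}}{7} = \frac{1}{7 E}$)
$d{\left(s,X \right)} = 7 X + X s$
$Z{\left(o \right)} = 0$ ($Z{\left(o \right)} = 4 \cdot 1 \cdot 0 = 4 \cdot 0 = 0$)
$\left(d{\left(L{\left(-2,2 \right)},-5 \right)} + \frac{1}{-99 + Z{\left(1 \right)}}\right)^{2} = \left(- 5 \left(7 + \frac{1}{7 \left(-2\right)}\right) + \frac{1}{-99 + 0}\right)^{2} = \left(- 5 \left(7 + \frac{1}{7} \left(- \frac{1}{2}\right)\right) + \frac{1}{-99}\right)^{2} = \left(- 5 \left(7 - \frac{1}{14}\right) - \frac{1}{99}\right)^{2} = \left(\left(-5\right) \frac{97}{14} - \frac{1}{99}\right)^{2} = \left(- \frac{485}{14} - \frac{1}{99}\right)^{2} = \left(- \frac{48029}{1386}\right)^{2} = \frac{2306784841}{1920996}$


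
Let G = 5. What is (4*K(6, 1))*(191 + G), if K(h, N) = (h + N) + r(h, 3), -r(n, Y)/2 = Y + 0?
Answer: 784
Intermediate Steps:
r(n, Y) = -2*Y (r(n, Y) = -2*(Y + 0) = -2*Y)
K(h, N) = -6 + N + h (K(h, N) = (h + N) - 2*3 = (N + h) - 6 = -6 + N + h)
(4*K(6, 1))*(191 + G) = (4*(-6 + 1 + 6))*(191 + 5) = (4*1)*196 = 4*196 = 784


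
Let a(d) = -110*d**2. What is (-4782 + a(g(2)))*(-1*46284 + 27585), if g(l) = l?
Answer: 97646178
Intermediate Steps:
(-4782 + a(g(2)))*(-1*46284 + 27585) = (-4782 - 110*2**2)*(-1*46284 + 27585) = (-4782 - 110*4)*(-46284 + 27585) = (-4782 - 440)*(-18699) = -5222*(-18699) = 97646178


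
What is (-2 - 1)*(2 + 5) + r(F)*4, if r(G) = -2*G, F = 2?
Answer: -37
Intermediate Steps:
(-2 - 1)*(2 + 5) + r(F)*4 = (-2 - 1)*(2 + 5) - 2*2*4 = -3*7 - 4*4 = -21 - 16 = -37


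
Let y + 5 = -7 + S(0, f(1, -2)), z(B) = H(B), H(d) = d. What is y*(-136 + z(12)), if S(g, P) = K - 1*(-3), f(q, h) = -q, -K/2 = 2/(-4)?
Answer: 992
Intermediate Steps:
z(B) = B
K = 1 (K = -4/(-4) = -4*(-1)/4 = -2*(-½) = 1)
S(g, P) = 4 (S(g, P) = 1 - 1*(-3) = 1 + 3 = 4)
y = -8 (y = -5 + (-7 + 4) = -5 - 3 = -8)
y*(-136 + z(12)) = -8*(-136 + 12) = -8*(-124) = 992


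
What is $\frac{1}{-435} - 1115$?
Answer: $- \frac{485026}{435} \approx -1115.0$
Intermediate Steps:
$\frac{1}{-435} - 1115 = - \frac{1}{435} - 1115 = - \frac{485026}{435}$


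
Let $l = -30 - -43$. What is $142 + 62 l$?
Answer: $948$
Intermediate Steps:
$l = 13$ ($l = -30 + 43 = 13$)
$142 + 62 l = 142 + 62 \cdot 13 = 142 + 806 = 948$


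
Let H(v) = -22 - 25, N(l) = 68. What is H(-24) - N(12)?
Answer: -115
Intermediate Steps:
H(v) = -47
H(-24) - N(12) = -47 - 1*68 = -47 - 68 = -115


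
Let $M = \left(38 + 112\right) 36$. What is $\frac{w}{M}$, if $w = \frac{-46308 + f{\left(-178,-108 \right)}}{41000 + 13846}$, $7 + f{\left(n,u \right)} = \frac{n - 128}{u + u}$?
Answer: $- \frac{555763}{3554020800} \approx -0.00015638$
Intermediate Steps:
$f{\left(n,u \right)} = -7 + \frac{-128 + n}{2 u}$ ($f{\left(n,u \right)} = -7 + \frac{n - 128}{u + u} = -7 + \frac{-128 + n}{2 u}$)
$M = 5400$ ($M = 150 \cdot 36 = 5400$)
$w = - \frac{555763}{658152}$ ($w = \frac{-46308 + \frac{-128 - 178 - -1512}{2 \left(-108\right)}}{41000 + 13846} = \frac{-46308 + \frac{1}{2} \left(- \frac{1}{108}\right) \left(-128 - 178 + 1512\right)}{54846} = \left(-46308 + \frac{1}{2} \left(- \frac{1}{108}\right) 1206\right) \frac{1}{54846} = \left(-46308 - \frac{67}{12}\right) \frac{1}{54846} = \left(- \frac{555763}{12}\right) \frac{1}{54846} = - \frac{555763}{658152} \approx -0.84443$)
$\frac{w}{M} = - \frac{555763}{658152 \cdot 5400} = \left(- \frac{555763}{658152}\right) \frac{1}{5400} = - \frac{555763}{3554020800}$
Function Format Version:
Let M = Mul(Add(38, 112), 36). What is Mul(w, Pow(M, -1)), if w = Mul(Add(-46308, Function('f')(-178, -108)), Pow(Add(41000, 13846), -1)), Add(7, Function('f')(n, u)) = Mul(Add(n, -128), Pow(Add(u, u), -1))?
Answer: Rational(-555763, 3554020800) ≈ -0.00015638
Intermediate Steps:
Function('f')(n, u) = Add(-7, Mul(Rational(1, 2), Pow(u, -1), Add(-128, n))) (Function('f')(n, u) = Add(-7, Mul(Add(n, -128), Pow(Add(u, u), -1))) = Add(-7, Mul(Add(-128, n), Pow(Mul(2, u), -1))) = Add(-7, Mul(Add(-128, n), Mul(Rational(1, 2), Pow(u, -1)))) = Add(-7, Mul(Rational(1, 2), Pow(u, -1), Add(-128, n))))
M = 5400 (M = Mul(150, 36) = 5400)
w = Rational(-555763, 658152) (w = Mul(Add(-46308, Mul(Rational(1, 2), Pow(-108, -1), Add(-128, -178, Mul(-14, -108)))), Pow(Add(41000, 13846), -1)) = Mul(Add(-46308, Mul(Rational(1, 2), Rational(-1, 108), Add(-128, -178, 1512))), Pow(54846, -1)) = Mul(Add(-46308, Mul(Rational(1, 2), Rational(-1, 108), 1206)), Rational(1, 54846)) = Mul(Add(-46308, Rational(-67, 12)), Rational(1, 54846)) = Mul(Rational(-555763, 12), Rational(1, 54846)) = Rational(-555763, 658152) ≈ -0.84443)
Mul(w, Pow(M, -1)) = Mul(Rational(-555763, 658152), Pow(5400, -1)) = Mul(Rational(-555763, 658152), Rational(1, 5400)) = Rational(-555763, 3554020800)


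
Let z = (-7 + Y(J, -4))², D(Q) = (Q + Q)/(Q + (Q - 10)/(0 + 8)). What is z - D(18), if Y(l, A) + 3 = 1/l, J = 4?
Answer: 28323/304 ≈ 93.168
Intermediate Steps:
Y(l, A) = -3 + 1/l
D(Q) = 2*Q/(-5/4 + 9*Q/8) (D(Q) = (2*Q)/(Q + (-10 + Q)/8) = (2*Q)/(Q + (-10 + Q)*(⅛)) = (2*Q)/(Q + (-5/4 + Q/8)) = (2*Q)/(-5/4 + 9*Q/8) = 2*Q/(-5/4 + 9*Q/8))
z = 1521/16 (z = (-7 + (-3 + 1/4))² = (-7 + (-3 + ¼))² = (-7 - 11/4)² = (-39/4)² = 1521/16 ≈ 95.063)
z - D(18) = 1521/16 - 16*18/(-10 + 9*18) = 1521/16 - 16*18/(-10 + 162) = 1521/16 - 16*18/152 = 1521/16 - 1*36/19 = 1521/16 - 36/19 = 28323/304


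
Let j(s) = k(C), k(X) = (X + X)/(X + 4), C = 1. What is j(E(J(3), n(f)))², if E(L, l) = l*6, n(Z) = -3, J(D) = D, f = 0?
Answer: 4/25 ≈ 0.16000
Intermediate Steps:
k(X) = 2*X/(4 + X) (k(X) = (2*X)/(4 + X) = 2*X/(4 + X))
E(L, l) = 6*l
j(s) = ⅖ (j(s) = 2*1/(4 + 1) = 2*1/5 = 2*1*(⅕) = ⅖)
j(E(J(3), n(f)))² = (⅖)² = 4/25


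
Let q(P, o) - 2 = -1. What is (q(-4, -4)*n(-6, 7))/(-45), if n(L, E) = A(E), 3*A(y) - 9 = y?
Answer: -16/135 ≈ -0.11852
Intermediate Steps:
A(y) = 3 + y/3
q(P, o) = 1 (q(P, o) = 2 - 1 = 1)
n(L, E) = 3 + E/3
(q(-4, -4)*n(-6, 7))/(-45) = (1*(3 + (⅓)*7))/(-45) = (1*(3 + 7/3))*(-1/45) = (1*(16/3))*(-1/45) = (16/3)*(-1/45) = -16/135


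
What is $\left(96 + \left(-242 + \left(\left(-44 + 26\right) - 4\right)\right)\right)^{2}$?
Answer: $28224$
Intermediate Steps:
$\left(96 + \left(-242 + \left(\left(-44 + 26\right) - 4\right)\right)\right)^{2} = \left(96 - 264\right)^{2} = \left(-168\right)^{2} = 28224$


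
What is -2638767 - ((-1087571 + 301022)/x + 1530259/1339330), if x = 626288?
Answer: -1106707153671598051/419403153520 ≈ -2.6388e+6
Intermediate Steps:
-2638767 - ((-1087571 + 301022)/x + 1530259/1339330) = -2638767 - ((-1087571 + 301022)/626288 + 1530259/1339330) = -2638767 - (-786549*1/626288 + 1530259*(1/1339330)) = -2638767 - (-786549/626288 + 1530259/1339330) = -2638767 - 1*(-47532911789/419403153520) = -2638767 + 47532911789/419403153520 = -1106707153671598051/419403153520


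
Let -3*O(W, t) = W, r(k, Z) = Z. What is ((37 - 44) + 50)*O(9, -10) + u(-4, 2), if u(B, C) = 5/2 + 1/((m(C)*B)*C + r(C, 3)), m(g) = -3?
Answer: -6829/54 ≈ -126.46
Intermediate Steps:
O(W, t) = -W/3
u(B, C) = 5/2 + 1/(3 - 3*B*C) (u(B, C) = 5/2 + 1/((-3*B)*C + 3) = 5*(½) + 1/(-3*B*C + 3) = 5/2 + 1/(3 - 3*B*C))
((37 - 44) + 50)*O(9, -10) + u(-4, 2) = ((37 - 44) + 50)*(-⅓*9) + (17 - 15*(-4)*2)/(6*(1 - 1*(-4)*2)) = (-7 + 50)*(-3) + (17 + 120)/(6*(1 + 8)) = 43*(-3) + (⅙)*137/9 = -129 + (⅙)*(⅑)*137 = -129 + 137/54 = -6829/54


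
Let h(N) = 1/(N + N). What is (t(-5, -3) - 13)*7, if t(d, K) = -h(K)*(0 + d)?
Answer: -581/6 ≈ -96.833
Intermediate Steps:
h(N) = 1/(2*N)
t(d, K) = -d/(2*K) (t(d, K) = -1/(2*K)*(0 + d) = -1/(2*K)*d = -d/(2*K))
(t(-5, -3) - 13)*7 = (-1/2*(-5)/(-3) - 13)*7 = (-1/2*(-5)*(-1/3) - 13)*7 = (-5/6 - 13)*7 = -83/6*7 = -581/6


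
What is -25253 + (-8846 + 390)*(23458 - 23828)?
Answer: 3103467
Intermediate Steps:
-25253 + (-8846 + 390)*(23458 - 23828) = -25253 - 8456*(-370) = -25253 + 3128720 = 3103467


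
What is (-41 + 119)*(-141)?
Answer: -10998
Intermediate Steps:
(-41 + 119)*(-141) = 78*(-141) = -10998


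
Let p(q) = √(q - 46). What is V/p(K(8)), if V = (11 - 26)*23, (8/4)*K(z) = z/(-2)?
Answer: 115*I*√3/4 ≈ 49.796*I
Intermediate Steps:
K(z) = -z/4 (K(z) = (z/(-2))/2 = (z*(-½))/2 = (-z/2)/2 = -z/4)
p(q) = √(-46 + q)
V = -345 (V = -15*23 = -345)
V/p(K(8)) = -345/√(-46 - ¼*8) = -345/√(-46 - 2) = -345*(-I*√3/12) = -(-115)*I*√3/4 = 115*I*√3/4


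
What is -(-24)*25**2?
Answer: 15000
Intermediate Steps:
-(-24)*25**2 = -(-24)*625 = -1*(-15000) = 15000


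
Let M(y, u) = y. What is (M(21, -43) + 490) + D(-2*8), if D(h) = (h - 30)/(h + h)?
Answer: 8199/16 ≈ 512.44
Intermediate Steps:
D(h) = (-30 + h)/(2*h) (D(h) = (-30 + h)/((2*h)) = (-30 + h)*(1/(2*h)) = (-30 + h)/(2*h))
(M(21, -43) + 490) + D(-2*8) = (21 + 490) + (-30 - 2*8)/(2*((-2*8))) = 511 + (½)*(-30 - 16)/(-16) = 511 + (½)*(-1/16)*(-46) = 511 + 23/16 = 8199/16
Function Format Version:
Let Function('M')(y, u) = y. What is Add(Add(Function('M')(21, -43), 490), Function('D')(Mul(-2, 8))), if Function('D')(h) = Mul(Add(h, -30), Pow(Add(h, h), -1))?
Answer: Rational(8199, 16) ≈ 512.44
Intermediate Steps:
Function('D')(h) = Mul(Rational(1, 2), Pow(h, -1), Add(-30, h)) (Function('D')(h) = Mul(Add(-30, h), Pow(Mul(2, h), -1)) = Mul(Add(-30, h), Mul(Rational(1, 2), Pow(h, -1))) = Mul(Rational(1, 2), Pow(h, -1), Add(-30, h)))
Add(Add(Function('M')(21, -43), 490), Function('D')(Mul(-2, 8))) = Add(Add(21, 490), Mul(Rational(1, 2), Pow(Mul(-2, 8), -1), Add(-30, Mul(-2, 8)))) = Add(511, Mul(Rational(1, 2), Pow(-16, -1), Add(-30, -16))) = Add(511, Mul(Rational(1, 2), Rational(-1, 16), -46)) = Add(511, Rational(23, 16)) = Rational(8199, 16)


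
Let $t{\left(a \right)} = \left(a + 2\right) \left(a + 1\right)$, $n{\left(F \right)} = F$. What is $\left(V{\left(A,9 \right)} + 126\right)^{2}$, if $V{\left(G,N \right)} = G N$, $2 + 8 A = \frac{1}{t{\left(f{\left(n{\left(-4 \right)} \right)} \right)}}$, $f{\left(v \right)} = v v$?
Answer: $\frac{1133062921}{73984} \approx 15315.0$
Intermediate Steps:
$f{\left(v \right)} = v^{2}$
$t{\left(a \right)} = \left(1 + a\right) \left(2 + a\right)$ ($t{\left(a \right)} = \left(2 + a\right) \left(1 + a\right) = \left(1 + a\right) \left(2 + a\right)$)
$A = - \frac{611}{2448}$ ($A = - \frac{1}{4} + \frac{1}{8 \left(2 + \left(\left(-4\right)^{2}\right)^{2} + 3 \left(-4\right)^{2}\right)} = - \frac{1}{4} + \frac{1}{8 \left(2 + 16^{2} + 3 \cdot 16\right)} = - \frac{1}{4} + \frac{1}{8 \left(2 + 256 + 48\right)} = - \frac{1}{4} + \frac{1}{8 \cdot 306} = - \frac{1}{4} + \frac{1}{8} \cdot \frac{1}{306} = - \frac{1}{4} + \frac{1}{2448} = - \frac{611}{2448} \approx -0.24959$)
$\left(V{\left(A,9 \right)} + 126\right)^{2} = \left(\left(- \frac{611}{2448}\right) 9 + 126\right)^{2} = \left(- \frac{611}{272} + 126\right)^{2} = \left(\frac{33661}{272}\right)^{2} = \frac{1133062921}{73984}$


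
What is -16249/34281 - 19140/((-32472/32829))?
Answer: 54393530117/2811042 ≈ 19350.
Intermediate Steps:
-16249/34281 - 19140/((-32472/32829)) = -16249*1/34281 - 19140/((-32472*1/32829)) = -16249/34281 - 19140/(-10824/10943) = -16249/34281 - 19140*(-10943/10824) = -16249/34281 + 1586735/82 = 54393530117/2811042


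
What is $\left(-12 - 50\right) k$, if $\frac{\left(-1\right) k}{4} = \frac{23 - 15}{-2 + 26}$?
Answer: $\frac{248}{3} \approx 82.667$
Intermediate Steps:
$k = - \frac{4}{3}$ ($k = - 4 \frac{23 - 15}{-2 + 26} = - 4 \cdot \frac{8}{24} = - 4 \cdot 8 \cdot \frac{1}{24} = \left(-4\right) \frac{1}{3} = - \frac{4}{3} \approx -1.3333$)
$\left(-12 - 50\right) k = \left(-12 - 50\right) \left(- \frac{4}{3}\right) = \left(-62\right) \left(- \frac{4}{3}\right) = \frac{248}{3}$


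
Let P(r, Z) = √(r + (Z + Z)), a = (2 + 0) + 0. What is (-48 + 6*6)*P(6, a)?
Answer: -12*√10 ≈ -37.947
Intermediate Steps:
a = 2 (a = 2 + 0 = 2)
P(r, Z) = √(r + 2*Z)
(-48 + 6*6)*P(6, a) = (-48 + 6*6)*√(6 + 2*2) = (-48 + 36)*√(6 + 4) = -12*√10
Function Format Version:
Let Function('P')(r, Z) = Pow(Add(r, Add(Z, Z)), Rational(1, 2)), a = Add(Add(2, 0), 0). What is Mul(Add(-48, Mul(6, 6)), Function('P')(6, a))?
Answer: Mul(-12, Pow(10, Rational(1, 2))) ≈ -37.947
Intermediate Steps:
a = 2 (a = Add(2, 0) = 2)
Function('P')(r, Z) = Pow(Add(r, Mul(2, Z)), Rational(1, 2))
Mul(Add(-48, Mul(6, 6)), Function('P')(6, a)) = Mul(Add(-48, Mul(6, 6)), Pow(Add(6, Mul(2, 2)), Rational(1, 2))) = Mul(Add(-48, 36), Pow(Add(6, 4), Rational(1, 2))) = Mul(-12, Pow(10, Rational(1, 2)))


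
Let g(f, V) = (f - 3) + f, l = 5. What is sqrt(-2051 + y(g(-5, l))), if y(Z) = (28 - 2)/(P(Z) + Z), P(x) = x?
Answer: 6*I*sqrt(57) ≈ 45.299*I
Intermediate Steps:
g(f, V) = -3 + 2*f (g(f, V) = (-3 + f) + f = -3 + 2*f)
y(Z) = 13/Z (y(Z) = (28 - 2)/(Z + Z) = 26/((2*Z)) = 26*(1/(2*Z)) = 13/Z)
sqrt(-2051 + y(g(-5, l))) = sqrt(-2051 + 13/(-3 + 2*(-5))) = sqrt(-2051 + 13/(-3 - 10)) = sqrt(-2051 + 13/(-13)) = sqrt(-2051 + 13*(-1/13)) = sqrt(-2051 - 1) = sqrt(-2052) = 6*I*sqrt(57)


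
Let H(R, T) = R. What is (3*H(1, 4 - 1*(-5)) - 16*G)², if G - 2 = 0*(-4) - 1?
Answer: 169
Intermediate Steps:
G = 1 (G = 2 + (0*(-4) - 1) = 2 + (0 - 1) = 2 - 1 = 1)
(3*H(1, 4 - 1*(-5)) - 16*G)² = (3*1 - 16*1)² = (3 - 16)² = (-13)² = 169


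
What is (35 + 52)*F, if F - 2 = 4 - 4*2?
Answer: -174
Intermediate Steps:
F = -2 (F = 2 + (4 - 4*2) = 2 + (4 - 8) = 2 - 4 = -2)
(35 + 52)*F = (35 + 52)*(-2) = 87*(-2) = -174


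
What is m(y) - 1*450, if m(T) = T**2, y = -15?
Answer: -225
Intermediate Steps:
m(y) - 1*450 = (-15)**2 - 1*450 = 225 - 450 = -225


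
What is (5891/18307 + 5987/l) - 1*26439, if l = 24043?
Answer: -11637012117917/440155201 ≈ -26438.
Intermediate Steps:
(5891/18307 + 5987/l) - 1*26439 = (5891/18307 + 5987/24043) - 1*26439 = (5891*(1/18307) + 5987*(1/24043)) - 26439 = (5891/18307 + 5987/24043) - 26439 = 251241322/440155201 - 26439 = -11637012117917/440155201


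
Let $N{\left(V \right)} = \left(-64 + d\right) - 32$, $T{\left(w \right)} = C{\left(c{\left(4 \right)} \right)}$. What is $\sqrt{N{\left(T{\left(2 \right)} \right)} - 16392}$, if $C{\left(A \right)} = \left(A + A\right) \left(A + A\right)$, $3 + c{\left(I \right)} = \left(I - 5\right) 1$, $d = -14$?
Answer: $i \sqrt{16502} \approx 128.46 i$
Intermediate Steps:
$c{\left(I \right)} = -8 + I$ ($c{\left(I \right)} = -3 + \left(I - 5\right) 1 = -3 + \left(-5 + I\right) 1 = -3 + \left(-5 + I\right) = -8 + I$)
$C{\left(A \right)} = 4 A^{2}$ ($C{\left(A \right)} = 2 A 2 A = 4 A^{2}$)
$T{\left(w \right)} = 64$ ($T{\left(w \right)} = 4 \left(-8 + 4\right)^{2} = 4 \left(-4\right)^{2} = 4 \cdot 16 = 64$)
$N{\left(V \right)} = -110$ ($N{\left(V \right)} = \left(-64 - 14\right) - 32 = -78 - 32 = -110$)
$\sqrt{N{\left(T{\left(2 \right)} \right)} - 16392} = \sqrt{-110 - 16392} = \sqrt{-16502} = i \sqrt{16502}$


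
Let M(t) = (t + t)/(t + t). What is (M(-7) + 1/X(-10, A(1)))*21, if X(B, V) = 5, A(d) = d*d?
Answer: 126/5 ≈ 25.200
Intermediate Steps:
A(d) = d²
M(t) = 1 (M(t) = (2*t)/((2*t)) = (2*t)*(1/(2*t)) = 1)
(M(-7) + 1/X(-10, A(1)))*21 = (1 + 1/5)*21 = (1 + ⅕)*21 = (6/5)*21 = 126/5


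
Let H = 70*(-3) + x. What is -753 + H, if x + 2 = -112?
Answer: -1077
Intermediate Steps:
x = -114 (x = -2 - 112 = -114)
H = -324 (H = 70*(-3) - 114 = -210 - 114 = -324)
-753 + H = -753 - 324 = -1077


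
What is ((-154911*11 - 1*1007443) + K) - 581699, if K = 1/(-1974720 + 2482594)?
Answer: -1672511865461/507874 ≈ -3.2932e+6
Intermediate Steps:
K = 1/507874 ≈ 1.9690e-6
((-154911*11 - 1*1007443) + K) - 581699 = ((-154911*11 - 1*1007443) + 1/507874) - 581699 = ((-1704021 - 1007443) + 1/507874) - 581699 = (-2711464 + 1/507874) - 581699 = -1377082067535/507874 - 581699 = -1672511865461/507874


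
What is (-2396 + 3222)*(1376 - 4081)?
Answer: -2234330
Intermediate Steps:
(-2396 + 3222)*(1376 - 4081) = 826*(-2705) = -2234330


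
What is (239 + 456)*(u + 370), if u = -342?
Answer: 19460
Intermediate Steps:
(239 + 456)*(u + 370) = (239 + 456)*(-342 + 370) = 695*28 = 19460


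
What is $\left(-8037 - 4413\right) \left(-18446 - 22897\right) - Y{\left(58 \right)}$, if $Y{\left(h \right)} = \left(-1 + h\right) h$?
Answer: $514717044$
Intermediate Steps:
$Y{\left(h \right)} = h \left(-1 + h\right)$
$\left(-8037 - 4413\right) \left(-18446 - 22897\right) - Y{\left(58 \right)} = \left(-8037 - 4413\right) \left(-18446 - 22897\right) - 58 \left(-1 + 58\right) = \left(-12450\right) \left(-41343\right) - 58 \cdot 57 = 514720350 - 3306 = 514717044$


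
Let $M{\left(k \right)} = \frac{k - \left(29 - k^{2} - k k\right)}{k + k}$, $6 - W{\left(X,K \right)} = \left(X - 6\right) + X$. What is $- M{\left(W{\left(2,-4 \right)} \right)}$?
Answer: $- \frac{107}{16} \approx -6.6875$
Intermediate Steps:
$W{\left(X,K \right)} = 12 - 2 X$ ($W{\left(X,K \right)} = 6 - \left(\left(X - 6\right) + X\right) = 6 - \left(\left(-6 + X\right) + X\right) = 6 - \left(-6 + 2 X\right) = 12 - 2 X$)
$M{\left(k \right)} = \frac{-29 + k + 2 k^{2}}{2 k}$ ($M{\left(k \right)} = \frac{k + \left(\left(k^{2} + k^{2}\right) - 29\right)}{2 k} = \left(k + \left(2 k^{2} - 29\right)\right) \frac{1}{2 k} = \left(k + \left(-29 + 2 k^{2}\right)\right) \frac{1}{2 k} = \left(-29 + k + 2 k^{2}\right) \frac{1}{2 k} = \frac{-29 + k + 2 k^{2}}{2 k}$)
$- M{\left(W{\left(2,-4 \right)} \right)} = - (\frac{1}{2} + \left(12 - 4\right) - \frac{29}{2 \left(12 - 4\right)}) = - (\frac{1}{2} + 8 - \frac{29}{2 \cdot 8}) = - (\frac{1}{2} + 8 - \frac{29}{16}) = \left(-1\right) \frac{107}{16} = - \frac{107}{16}$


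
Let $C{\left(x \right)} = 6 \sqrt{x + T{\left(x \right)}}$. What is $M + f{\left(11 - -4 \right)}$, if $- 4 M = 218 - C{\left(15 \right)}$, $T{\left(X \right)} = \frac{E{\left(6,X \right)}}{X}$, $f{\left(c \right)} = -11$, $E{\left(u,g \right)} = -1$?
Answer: $- \frac{131}{2} + \frac{2 \sqrt{210}}{5} \approx -59.703$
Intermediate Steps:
$T{\left(X \right)} = - \frac{1}{X}$
$C{\left(x \right)} = 6 \sqrt{x - \frac{1}{x}}$
$M = - \frac{109}{2} + \frac{2 \sqrt{210}}{5}$ ($M = - \frac{218 - 6 \sqrt{15 - \frac{1}{15}}}{4} = - \frac{218 - 6 \sqrt{\frac{224}{15}}}{4} = - \frac{218 - 6 \frac{4 \sqrt{210}}{15}}{4} = - \frac{218 - \frac{8 \sqrt{210}}{5}}{4} = - \frac{109}{2} + \frac{2 \sqrt{210}}{5} \approx -48.703$)
$M + f{\left(11 - -4 \right)} = \left(- \frac{109}{2} + \frac{2 \sqrt{210}}{5}\right) - 11 = - \frac{131}{2} + \frac{2 \sqrt{210}}{5}$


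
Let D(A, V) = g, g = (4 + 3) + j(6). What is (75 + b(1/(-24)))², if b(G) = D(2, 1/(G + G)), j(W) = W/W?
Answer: 6889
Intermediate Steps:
j(W) = 1
g = 8 (g = (4 + 3) + 1 = 7 + 1 = 8)
D(A, V) = 8
b(G) = 8
(75 + b(1/(-24)))² = (75 + 8)² = 83² = 6889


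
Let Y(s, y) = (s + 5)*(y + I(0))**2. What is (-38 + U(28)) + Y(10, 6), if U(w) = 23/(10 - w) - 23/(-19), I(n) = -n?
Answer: 171661/342 ≈ 501.93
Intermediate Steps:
U(w) = 23/19 + 23/(10 - w) (U(w) = 23/(10 - w) - 23*(-1/19) = 23/(10 - w) + 23/19 = 23/19 + 23/(10 - w))
Y(s, y) = y**2*(5 + s) (Y(s, y) = (s + 5)*(y - 1*0)**2 = (5 + s)*(y + 0)**2 = (5 + s)*y**2 = y**2*(5 + s))
(-38 + U(28)) + Y(10, 6) = (-38 + 23*(-29 + 28)/(19*(-10 + 28))) + 6**2*(5 + 10) = (-38 + (23/19)*(-1)/18) + 36*15 = (-38 + (23/19)*(1/18)*(-1)) + 540 = (-38 - 23/342) + 540 = -13019/342 + 540 = 171661/342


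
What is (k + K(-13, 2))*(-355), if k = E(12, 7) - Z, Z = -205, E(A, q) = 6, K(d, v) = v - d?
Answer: -80230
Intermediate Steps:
k = 211 (k = 6 - 1*(-205) = 6 + 205 = 211)
(k + K(-13, 2))*(-355) = (211 + (2 - 1*(-13)))*(-355) = (211 + (2 + 13))*(-355) = (211 + 15)*(-355) = 226*(-355) = -80230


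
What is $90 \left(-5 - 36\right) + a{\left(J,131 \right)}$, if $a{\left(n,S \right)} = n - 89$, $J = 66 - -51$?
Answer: $-3662$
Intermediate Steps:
$J = 117$ ($J = 66 + 51 = 117$)
$a{\left(n,S \right)} = -89 + n$
$90 \left(-5 - 36\right) + a{\left(J,131 \right)} = 90 \left(-5 - 36\right) + \left(-89 + 117\right) = 90 \left(-41\right) + 28 = -3690 + 28 = -3662$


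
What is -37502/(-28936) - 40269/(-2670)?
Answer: 105446177/6438260 ≈ 16.378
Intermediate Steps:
-37502/(-28936) - 40269/(-2670) = -37502*(-1/28936) - 40269*(-1/2670) = 18751/14468 + 13423/890 = 105446177/6438260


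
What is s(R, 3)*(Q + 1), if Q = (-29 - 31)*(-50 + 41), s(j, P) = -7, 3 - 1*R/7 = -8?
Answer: -3787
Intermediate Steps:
R = 77 (R = 21 - 7*(-8) = 21 + 56 = 77)
Q = 540 (Q = -60*(-9) = 540)
s(R, 3)*(Q + 1) = -7*(540 + 1) = -7*541 = -3787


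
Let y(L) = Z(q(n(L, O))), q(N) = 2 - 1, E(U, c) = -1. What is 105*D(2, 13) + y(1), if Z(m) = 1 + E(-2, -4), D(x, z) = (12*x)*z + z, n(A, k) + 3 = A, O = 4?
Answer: 34125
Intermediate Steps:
n(A, k) = -3 + A
D(x, z) = z + 12*x*z (D(x, z) = 12*x*z + z = z + 12*x*z)
q(N) = 1
Z(m) = 0 (Z(m) = 1 - 1 = 0)
y(L) = 0
105*D(2, 13) + y(1) = 105*(13*(1 + 12*2)) + 0 = 105*(13*(1 + 24)) + 0 = 105*(13*25) + 0 = 105*325 + 0 = 34125 + 0 = 34125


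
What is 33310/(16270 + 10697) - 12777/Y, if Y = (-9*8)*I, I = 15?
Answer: 42281351/3236040 ≈ 13.066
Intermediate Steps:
Y = -1080 (Y = -9*8*15 = -72*15 = -1080)
33310/(16270 + 10697) - 12777/Y = 33310/(16270 + 10697) - 12777/(-1080) = 33310/26967 - 12777*(-1/1080) = 33310*(1/26967) + 4259/360 = 33310/26967 + 4259/360 = 42281351/3236040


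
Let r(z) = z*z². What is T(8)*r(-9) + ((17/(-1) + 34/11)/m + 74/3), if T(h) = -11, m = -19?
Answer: 5043838/627 ≈ 8044.4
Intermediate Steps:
r(z) = z³
T(8)*r(-9) + ((17/(-1) + 34/11)/m + 74/3) = -11*(-9)³ + ((17/(-1) + 34/11)/(-19) + 74/3) = -11*(-729) + ((17*(-1) + 34*(1/11))*(-1/19) + 74*(⅓)) = 8019 + ((-17 + 34/11)*(-1/19) + 74/3) = 8019 + (-153/11*(-1/19) + 74/3) = 8019 + (153/209 + 74/3) = 8019 + 15925/627 = 5043838/627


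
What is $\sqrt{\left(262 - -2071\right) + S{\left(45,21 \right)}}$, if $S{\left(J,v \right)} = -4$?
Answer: $\sqrt{2329} \approx 48.26$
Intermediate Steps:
$\sqrt{\left(262 - -2071\right) + S{\left(45,21 \right)}} = \sqrt{\left(262 - -2071\right) - 4} = \sqrt{\left(262 + 2071\right) - 4} = \sqrt{2333 - 4} = \sqrt{2329}$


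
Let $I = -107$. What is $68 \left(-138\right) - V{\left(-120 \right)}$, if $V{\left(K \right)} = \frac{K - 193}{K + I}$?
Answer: $- \frac{2130481}{227} \approx -9385.4$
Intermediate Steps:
$V{\left(K \right)} = \frac{-193 + K}{-107 + K}$ ($V{\left(K \right)} = \frac{K - 193}{K - 107} = \frac{-193 + K}{-107 + K}$)
$68 \left(-138\right) - V{\left(-120 \right)} = 68 \left(-138\right) - \frac{-193 - 120}{-107 - 120} = -9384 - \frac{1}{-227} \left(-313\right) = -9384 - \left(- \frac{1}{227}\right) \left(-313\right) = -9384 - \frac{313}{227} = - \frac{2130481}{227}$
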